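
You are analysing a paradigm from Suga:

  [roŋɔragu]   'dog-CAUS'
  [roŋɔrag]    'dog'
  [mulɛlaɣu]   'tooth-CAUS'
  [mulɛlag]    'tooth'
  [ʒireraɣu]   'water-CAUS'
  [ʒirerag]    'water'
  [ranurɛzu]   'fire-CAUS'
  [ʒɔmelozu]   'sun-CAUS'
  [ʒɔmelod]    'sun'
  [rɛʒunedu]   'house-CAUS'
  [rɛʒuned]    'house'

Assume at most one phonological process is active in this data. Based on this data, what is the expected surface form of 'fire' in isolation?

[ranurɛd]

'sun' shows [z] ~ [d] at the end of the stem ([ʒɔmelozu] vs [ʒɔmelod]).
But 'house' keeps [d] in both environments ([rɛʒunedu], [rɛʒuned]), so there is no rule changing /d/ to [z] before the CAUS suffix.
The alternation reflects word-final hardening: voiced fricatives become stops word-finally. /z/ is underlying.
From [ranurɛzu] the stem 'fire' is /ranurɛz/; word-finally this yields [ranurɛd].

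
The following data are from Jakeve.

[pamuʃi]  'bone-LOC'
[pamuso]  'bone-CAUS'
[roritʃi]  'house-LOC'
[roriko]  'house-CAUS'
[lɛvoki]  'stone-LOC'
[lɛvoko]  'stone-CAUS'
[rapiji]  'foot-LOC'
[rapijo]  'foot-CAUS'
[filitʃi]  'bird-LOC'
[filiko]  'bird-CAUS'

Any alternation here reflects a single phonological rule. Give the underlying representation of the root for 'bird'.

The stem for 'bird' ends in [tʃ] in [filitʃi] but [k] in [filiko].
If /k/ were underlying and a rule turned it into [tʃ] before the LOC suffix, 'stone' would also alternate; but it has [k] in both [lɛvoki] and [lɛvoko].
The underlying segment must be /tʃ/; palato-alveolar /tʃ/ and /ʃ/ become [k] and [s] when no front vowel follows, yielding [k] there.

/filitʃ/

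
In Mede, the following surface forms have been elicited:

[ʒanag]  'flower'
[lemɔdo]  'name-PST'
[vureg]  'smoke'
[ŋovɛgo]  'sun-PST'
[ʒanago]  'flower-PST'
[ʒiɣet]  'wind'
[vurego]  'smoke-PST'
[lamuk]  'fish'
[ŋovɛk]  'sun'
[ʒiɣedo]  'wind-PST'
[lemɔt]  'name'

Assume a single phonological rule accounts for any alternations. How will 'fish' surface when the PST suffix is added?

[lamugo]

The root 'sun' surfaces as [ŋovɛgo] and [ŋovɛk], with a stem-final [g] ~ [k] alternation.
But 'flower' keeps [g] in both environments ([ʒanago], [ʒanag]), so there is no rule changing /g/ to [k] in isolation.
Therefore /k/ is basic and [g] is derived by intervocalic voicing (voiceless stops become voiced between vowels).
From [lamuk] the stem 'fish' is /lamuk/; between vowels this yields [lamugo].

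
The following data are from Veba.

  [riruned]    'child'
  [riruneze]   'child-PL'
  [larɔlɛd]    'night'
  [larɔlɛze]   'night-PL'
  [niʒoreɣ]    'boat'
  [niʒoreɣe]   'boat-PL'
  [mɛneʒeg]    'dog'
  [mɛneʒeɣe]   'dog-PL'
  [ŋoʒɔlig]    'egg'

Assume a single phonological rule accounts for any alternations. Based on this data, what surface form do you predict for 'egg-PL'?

[ŋoʒɔliɣe]

The root 'dog' surfaces as [mɛneʒeg] and [mɛneʒeɣe], with a stem-final [g] ~ [ɣ] alternation.
If /ɣ/ were underlying and a rule turned it into [g] in isolation, 'boat' would also alternate; but it has [ɣ] in both [niʒoreɣ] and [niʒoreɣe].
So /g/ is underlying, and a rule of intervocalic spirantization — voiced stops become fricatives between vowels — gives [ɣ].
From [ŋoʒɔlig] the stem 'egg' is /ŋoʒɔlig/; between vowels this yields [ŋoʒɔliɣe].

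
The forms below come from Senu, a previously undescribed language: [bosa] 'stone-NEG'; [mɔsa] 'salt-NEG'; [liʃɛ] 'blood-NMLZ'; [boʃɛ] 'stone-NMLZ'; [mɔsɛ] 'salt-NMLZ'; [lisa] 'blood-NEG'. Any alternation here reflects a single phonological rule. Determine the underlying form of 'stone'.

/boʃ/

In [bosa] and [boʃɛ] the final segment of 'stone' alternates: [s] ~ [ʃ].
But 'salt' keeps [s] in both environments ([mɔsa], [mɔsɛ]), so there is no rule changing /s/ to [ʃ] before the NMLZ suffix.
Therefore /ʃ/ is basic and [s] is derived by depalatalization (palato-alveolar /ʃ/ becomes [s] when no front vowel follows).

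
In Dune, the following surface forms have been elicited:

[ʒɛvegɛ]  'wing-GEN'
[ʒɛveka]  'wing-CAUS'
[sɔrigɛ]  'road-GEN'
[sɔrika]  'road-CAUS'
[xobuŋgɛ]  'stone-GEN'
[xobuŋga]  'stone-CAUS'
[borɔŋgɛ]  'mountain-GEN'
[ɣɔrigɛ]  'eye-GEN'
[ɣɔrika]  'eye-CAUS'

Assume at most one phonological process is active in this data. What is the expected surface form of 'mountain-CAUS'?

[borɔŋga]

The CAUS suffix surfaces as [-ga] and [-ka], depending on the final segment of the stem.
The GEN suffix, which begins with [g], is invariant after every stem; so [g] is not altered by any rule here.
So the underlying form is /-ka/, and voiceless stops become voiced after a nasal.
After 'mountain', which ends in a nasal, the suffix surfaces as [-ga], giving [borɔŋga].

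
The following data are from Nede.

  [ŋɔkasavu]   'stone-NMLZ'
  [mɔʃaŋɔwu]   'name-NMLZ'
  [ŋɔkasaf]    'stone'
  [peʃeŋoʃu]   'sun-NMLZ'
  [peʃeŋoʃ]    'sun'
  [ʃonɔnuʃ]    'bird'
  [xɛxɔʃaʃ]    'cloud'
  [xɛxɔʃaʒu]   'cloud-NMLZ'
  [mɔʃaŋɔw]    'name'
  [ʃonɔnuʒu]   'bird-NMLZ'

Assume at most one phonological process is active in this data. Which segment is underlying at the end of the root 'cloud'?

'cloud' shows [ʒ] ~ [ʃ] at the end of the stem ([xɛxɔʃaʒu] vs [xɛxɔʃaʃ]).
But 'sun' keeps [ʃ] in both environments ([peʃeŋoʃu], [peʃeŋoʃ]), so there is no rule changing /ʃ/ to [ʒ] before the NMLZ suffix.
Therefore /ʒ/ is basic and [ʃ] is derived by word-final obstruent devoicing (voiced obstruents become voiceless word-finally).

/ʒ/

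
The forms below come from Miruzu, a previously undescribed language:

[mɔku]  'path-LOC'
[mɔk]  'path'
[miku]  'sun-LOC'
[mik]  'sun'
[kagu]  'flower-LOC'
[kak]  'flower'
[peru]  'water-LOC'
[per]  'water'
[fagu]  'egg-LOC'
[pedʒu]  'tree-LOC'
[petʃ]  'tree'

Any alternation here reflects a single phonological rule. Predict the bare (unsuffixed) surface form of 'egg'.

'flower' shows [g] ~ [k] at the end of the stem ([kagu] vs [kak]).
But 'sun' keeps [k] in both environments ([miku], [mik]), so there is no rule changing /k/ to [g] before the LOC suffix.
The alternation reflects word-final obstruent devoicing: voiced obstruents become voiceless word-finally. /g/ is underlying.
The one attested form of 'egg', [fagu], shows underlying /fag/. Applying the same rule word-finally gives [fak].

[fak]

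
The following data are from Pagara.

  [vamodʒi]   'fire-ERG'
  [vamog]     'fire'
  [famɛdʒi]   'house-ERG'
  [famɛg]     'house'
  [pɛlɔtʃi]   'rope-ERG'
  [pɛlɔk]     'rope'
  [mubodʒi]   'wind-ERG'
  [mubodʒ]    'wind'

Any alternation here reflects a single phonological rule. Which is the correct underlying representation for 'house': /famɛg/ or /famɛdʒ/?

/famɛg/

The stem for 'house' ends in [dʒ] in [famɛdʒi] but [g] in [famɛg].
The stem 'wind' ([mubodʒi], [mubodʒ]) shows [dʒ] unchanged in both environments, so [dʒ] cannot be basic with [g] derived in isolation.
The underlying segment must be /g/; /k/ and /g/ become palato-alveolar [tʃ] and [dʒ] before a front vowel, yielding [dʒ] there.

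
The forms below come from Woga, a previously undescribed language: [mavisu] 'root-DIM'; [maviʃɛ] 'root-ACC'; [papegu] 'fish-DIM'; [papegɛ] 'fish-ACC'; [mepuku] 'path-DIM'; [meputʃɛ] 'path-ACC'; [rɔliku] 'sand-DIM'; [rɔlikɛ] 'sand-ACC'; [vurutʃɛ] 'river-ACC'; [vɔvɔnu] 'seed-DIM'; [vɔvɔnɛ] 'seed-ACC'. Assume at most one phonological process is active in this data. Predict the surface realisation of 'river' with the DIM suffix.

In [mepuku] and [meputʃɛ] the final segment of 'path' alternates: [k] ~ [tʃ].
If /k/ were underlying and a rule turned it into [tʃ] before the ACC suffix, 'sand' would also alternate; but it has [k] in both [rɔliku] and [rɔlikɛ].
So /tʃ/ is underlying, and a rule of depalatalization — palato-alveolar /tʃ/ and /ʃ/ become [k] and [s] when no front vowel follows — gives [k].
From [vurutʃɛ] the stem 'river' is /vurutʃ/; when no front vowel follows this yields [vuruku].

[vuruku]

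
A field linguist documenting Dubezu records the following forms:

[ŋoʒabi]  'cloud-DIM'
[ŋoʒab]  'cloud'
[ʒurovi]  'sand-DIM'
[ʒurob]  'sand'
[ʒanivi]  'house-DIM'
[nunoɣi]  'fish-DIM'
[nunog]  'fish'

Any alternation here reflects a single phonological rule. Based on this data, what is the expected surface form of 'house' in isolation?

[ʒanib]

'sand' shows [v] ~ [b] at the end of the stem ([ʒurovi] vs [ʒurob]).
Compare 'cloud', with invariant [b] in [ŋoʒabi] and [ŋoʒab]: an analysis with underlying /b/ and a rule producing [v] before the DIM suffix would wrongly predict alternation here too.
Therefore /v/ is basic and [b] is derived by word-final hardening (voiced fricatives become stops word-finally).
The one attested form of 'house', [ʒanivi], shows underlying /ʒaniv/. Applying the same rule word-finally gives [ʒanib].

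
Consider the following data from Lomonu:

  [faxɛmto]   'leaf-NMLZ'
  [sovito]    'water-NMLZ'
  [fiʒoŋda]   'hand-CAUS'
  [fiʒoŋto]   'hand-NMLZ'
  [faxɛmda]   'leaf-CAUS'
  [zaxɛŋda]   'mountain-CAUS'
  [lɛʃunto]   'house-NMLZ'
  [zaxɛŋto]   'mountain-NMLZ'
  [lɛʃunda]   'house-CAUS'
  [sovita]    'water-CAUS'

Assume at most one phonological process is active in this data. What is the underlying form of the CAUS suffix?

The CAUS suffix surfaces as [-da] and [-ta], depending on the final segment of the stem.
The NMLZ suffix, which begins with [t], is invariant after every stem; so [t] is not altered by any rule here.
So the underlying form is /-da/, and voiced stops become voiceless after a vowel.

/-da/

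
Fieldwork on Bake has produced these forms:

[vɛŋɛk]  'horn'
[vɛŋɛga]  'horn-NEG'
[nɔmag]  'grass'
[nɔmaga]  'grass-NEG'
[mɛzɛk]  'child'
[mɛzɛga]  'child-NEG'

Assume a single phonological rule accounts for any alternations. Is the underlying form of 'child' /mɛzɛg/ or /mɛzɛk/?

'child' shows [k] ~ [g] at the end of the stem ([mɛzɛk] vs [mɛzɛga]).
But 'grass' keeps [g] in both environments ([nɔmag], [nɔmaga]), so there is no rule changing /g/ to [k] in isolation.
Therefore /k/ is basic and [g] is derived by intervocalic voicing (voiceless stops become voiced between vowels).

/mɛzɛk/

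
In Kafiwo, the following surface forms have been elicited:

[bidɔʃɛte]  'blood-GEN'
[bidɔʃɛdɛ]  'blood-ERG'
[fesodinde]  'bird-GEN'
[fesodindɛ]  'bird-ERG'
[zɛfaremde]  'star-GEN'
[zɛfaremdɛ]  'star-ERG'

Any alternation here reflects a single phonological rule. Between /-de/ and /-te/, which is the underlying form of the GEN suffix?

The GEN suffix surfaces as [-de] and [-te], depending on the final segment of the stem.
By contrast the ERG suffix keeps its initial [d] throughout — that segment must be underlying.
The GEN suffix is therefore /-te/ underlyingly, with post-nasal voicing: voiceless stops become voiced after a nasal.

/-te/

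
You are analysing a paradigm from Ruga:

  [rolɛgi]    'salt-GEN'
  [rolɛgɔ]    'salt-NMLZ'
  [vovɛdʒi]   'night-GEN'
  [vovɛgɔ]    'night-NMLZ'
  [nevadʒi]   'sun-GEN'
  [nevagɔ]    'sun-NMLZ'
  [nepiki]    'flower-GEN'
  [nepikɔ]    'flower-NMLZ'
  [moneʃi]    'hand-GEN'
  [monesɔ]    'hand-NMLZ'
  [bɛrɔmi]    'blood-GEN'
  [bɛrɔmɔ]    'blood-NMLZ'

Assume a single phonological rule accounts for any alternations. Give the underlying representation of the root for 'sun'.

In [nevadʒi] and [nevagɔ] the final segment of 'sun' alternates: [dʒ] ~ [g].
The stem 'salt' ([rolɛgi], [rolɛgɔ]) shows [g] unchanged in both environments, so [g] cannot be basic with [dʒ] derived before the GEN suffix.
So /dʒ/ is underlying, and a rule of depalatalization — palato-alveolar /dʒ/ and /ʃ/ become [g] and [s] when no front vowel follows — gives [g].
Hence 'sun' is /nevadʒ/ underlyingly.

/nevadʒ/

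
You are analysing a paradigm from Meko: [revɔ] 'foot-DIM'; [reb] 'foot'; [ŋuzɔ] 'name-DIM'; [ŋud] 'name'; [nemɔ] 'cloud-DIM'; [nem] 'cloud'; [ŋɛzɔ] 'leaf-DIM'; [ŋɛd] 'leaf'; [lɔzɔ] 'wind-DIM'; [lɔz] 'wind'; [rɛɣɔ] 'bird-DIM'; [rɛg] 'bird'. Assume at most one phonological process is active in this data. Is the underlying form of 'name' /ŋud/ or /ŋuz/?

The stem for 'name' ends in [z] in [ŋuzɔ] but [d] in [ŋud].
If /z/ were underlying and a rule turned it into [d] in isolation, 'wind' would also alternate; but it has [z] in both [lɔzɔ] and [lɔz].
So /d/ is underlying, and a rule of intervocalic spirantization — voiced stops become fricatives between vowels — gives [z].

/ŋud/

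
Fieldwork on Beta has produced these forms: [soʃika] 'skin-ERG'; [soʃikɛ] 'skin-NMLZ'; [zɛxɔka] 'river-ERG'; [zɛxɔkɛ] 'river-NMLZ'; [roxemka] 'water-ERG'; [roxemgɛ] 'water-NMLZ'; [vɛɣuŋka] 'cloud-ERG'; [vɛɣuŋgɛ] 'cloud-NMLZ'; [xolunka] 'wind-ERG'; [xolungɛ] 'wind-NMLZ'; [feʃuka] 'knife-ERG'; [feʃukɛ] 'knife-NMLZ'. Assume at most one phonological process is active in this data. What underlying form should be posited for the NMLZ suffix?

The NMLZ suffix surfaces as [-gɛ] and [-kɛ], depending on the final segment of the stem.
The ERG suffix, which begins with [k], is invariant after every stem; so [k] is not altered by any rule here.
So the underlying form is /-gɛ/, and voiced stops become voiceless after a vowel.

/-gɛ/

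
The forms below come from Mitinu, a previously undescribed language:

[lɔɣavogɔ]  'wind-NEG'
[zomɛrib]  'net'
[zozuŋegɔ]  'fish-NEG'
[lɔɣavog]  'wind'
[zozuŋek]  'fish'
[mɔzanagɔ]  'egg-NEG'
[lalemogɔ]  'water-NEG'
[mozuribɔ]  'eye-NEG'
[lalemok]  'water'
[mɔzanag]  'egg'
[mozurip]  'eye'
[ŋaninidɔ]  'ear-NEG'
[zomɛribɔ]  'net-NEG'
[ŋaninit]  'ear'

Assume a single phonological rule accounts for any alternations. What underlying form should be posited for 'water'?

/lalemok/

'water' shows [k] ~ [g] at the end of the stem ([lalemok] vs [lalemogɔ]).
But 'wind' keeps [g] in both environments ([lɔɣavog], [lɔɣavogɔ]), so there is no rule changing /g/ to [k] in isolation.
Therefore /k/ is basic and [g] is derived by intervocalic voicing (voiceless stops become voiced between vowels).
The underlying form of 'water' is therefore /lalemok/.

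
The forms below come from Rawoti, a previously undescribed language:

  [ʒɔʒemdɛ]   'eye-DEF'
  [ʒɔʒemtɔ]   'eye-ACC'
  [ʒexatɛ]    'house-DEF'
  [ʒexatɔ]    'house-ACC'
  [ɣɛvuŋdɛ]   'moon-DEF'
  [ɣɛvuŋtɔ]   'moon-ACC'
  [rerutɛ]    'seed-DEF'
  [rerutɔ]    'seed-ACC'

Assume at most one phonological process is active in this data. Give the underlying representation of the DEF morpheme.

The DEF morpheme has two allomorphs, [-dɛ] and [-tɛ].
The ACC suffix, which begins with [t], is invariant after every stem; so [t] is not altered by any rule here.
So the underlying form is /-dɛ/, and voiced stops become voiceless after a vowel.

/-dɛ/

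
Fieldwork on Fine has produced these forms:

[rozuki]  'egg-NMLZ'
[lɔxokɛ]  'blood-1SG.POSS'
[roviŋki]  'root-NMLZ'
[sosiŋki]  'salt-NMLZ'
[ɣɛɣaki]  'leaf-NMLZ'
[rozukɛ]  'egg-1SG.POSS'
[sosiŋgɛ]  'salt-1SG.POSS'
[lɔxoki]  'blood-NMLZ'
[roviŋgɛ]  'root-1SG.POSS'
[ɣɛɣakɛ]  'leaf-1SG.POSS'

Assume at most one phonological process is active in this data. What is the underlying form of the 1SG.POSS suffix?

/-gɛ/

The 1SG.POSS suffix surfaces as [-gɛ] and [-kɛ], depending on the final segment of the stem.
The NMLZ suffix, which begins with [k], is invariant after every stem; so [k] is not altered by any rule here.
So the underlying form is /-gɛ/, and voiced stops become voiceless after a vowel.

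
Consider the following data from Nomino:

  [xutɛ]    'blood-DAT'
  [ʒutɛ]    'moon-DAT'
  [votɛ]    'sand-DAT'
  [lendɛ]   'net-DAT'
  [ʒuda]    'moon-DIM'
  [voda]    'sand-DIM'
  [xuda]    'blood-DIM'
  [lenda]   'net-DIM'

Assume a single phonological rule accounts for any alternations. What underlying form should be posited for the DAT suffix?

The DAT morpheme has two allomorphs, [-dɛ] and [-tɛ].
By contrast the DIM suffix keeps its initial [d] throughout — that segment must be underlying.
So the underlying form is /-tɛ/, and voiceless stops become voiced after a nasal.

/-tɛ/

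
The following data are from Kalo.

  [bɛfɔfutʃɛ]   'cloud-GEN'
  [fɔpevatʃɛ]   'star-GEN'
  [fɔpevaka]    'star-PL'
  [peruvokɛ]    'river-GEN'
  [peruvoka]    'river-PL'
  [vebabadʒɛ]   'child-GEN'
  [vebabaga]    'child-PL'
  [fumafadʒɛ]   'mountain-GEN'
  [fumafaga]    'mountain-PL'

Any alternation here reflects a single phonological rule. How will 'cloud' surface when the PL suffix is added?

The stem for 'star' ends in [tʃ] in [fɔpevatʃɛ] but [k] in [fɔpevaka].
If /k/ were underlying and a rule turned it into [tʃ] before the GEN suffix, 'river' would also alternate; but it has [k] in both [peruvokɛ] and [peruvoka].
The alternation reflects depalatalization: palato-alveolar /tʃ/ and /dʒ/ become [k] and [g] when no front vowel follows. /tʃ/ is underlying.
The one attested form of 'cloud', [bɛfɔfutʃɛ], shows underlying /bɛfɔfutʃ/. Applying the same rule when no front vowel follows gives [bɛfɔfuka].

[bɛfɔfuka]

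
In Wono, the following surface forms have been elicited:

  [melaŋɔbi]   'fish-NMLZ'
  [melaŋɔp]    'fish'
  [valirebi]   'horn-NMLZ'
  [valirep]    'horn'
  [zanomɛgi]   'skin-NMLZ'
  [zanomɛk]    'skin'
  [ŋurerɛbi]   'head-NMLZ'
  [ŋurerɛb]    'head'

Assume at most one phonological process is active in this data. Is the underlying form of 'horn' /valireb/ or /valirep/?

The root 'horn' surfaces as [valirebi] and [valirep], with a stem-final [b] ~ [p] alternation.
But 'head' keeps [b] in both environments ([ŋurerɛbi], [ŋurerɛb]), so there is no rule changing /b/ to [p] in isolation.
The underlying segment must be /p/; voiceless stops become voiced between vowels, yielding [b] there.

/valirep/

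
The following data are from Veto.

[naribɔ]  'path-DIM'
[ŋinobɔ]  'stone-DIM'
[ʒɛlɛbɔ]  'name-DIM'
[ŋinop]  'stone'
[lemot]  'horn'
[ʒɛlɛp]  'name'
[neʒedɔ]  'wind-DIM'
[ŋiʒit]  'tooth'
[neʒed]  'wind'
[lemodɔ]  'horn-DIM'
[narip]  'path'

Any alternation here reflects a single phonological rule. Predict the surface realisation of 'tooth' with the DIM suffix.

The root 'horn' surfaces as [lemot] and [lemodɔ], with a stem-final [t] ~ [d] alternation.
The stem 'wind' ([neʒed], [neʒedɔ]) shows [d] unchanged in both environments, so [d] cannot be basic with [t] derived in isolation.
The alternation reflects intervocalic voicing: voiceless stops become voiced between vowels. /t/ is underlying.
The one attested form of 'tooth', [ŋiʒit], shows underlying /ŋiʒit/. Applying the same rule between vowels gives [ŋiʒidɔ].

[ŋiʒidɔ]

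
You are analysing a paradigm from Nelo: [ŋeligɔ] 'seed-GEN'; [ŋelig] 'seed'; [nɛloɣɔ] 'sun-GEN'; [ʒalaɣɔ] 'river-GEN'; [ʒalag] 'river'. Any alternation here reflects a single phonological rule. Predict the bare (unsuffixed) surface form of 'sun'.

[nɛlog]

In [ʒalaɣɔ] and [ʒalag] the final segment of 'river' alternates: [ɣ] ~ [g].
If /g/ were underlying and a rule turned it into [ɣ] before the GEN suffix, 'seed' would also alternate; but it has [g] in both [ŋeligɔ] and [ŋelig].
The alternation reflects word-final hardening: voiced fricatives become stops word-finally. /ɣ/ is underlying.
From [nɛloɣɔ] the stem 'sun' is /nɛloɣ/; word-finally this yields [nɛlog].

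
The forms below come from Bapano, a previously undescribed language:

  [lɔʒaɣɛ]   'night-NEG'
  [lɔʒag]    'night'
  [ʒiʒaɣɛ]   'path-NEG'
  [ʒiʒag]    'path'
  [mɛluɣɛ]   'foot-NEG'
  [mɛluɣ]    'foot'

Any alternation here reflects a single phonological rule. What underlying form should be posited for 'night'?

/lɔʒag/

'night' shows [ɣ] ~ [g] at the end of the stem ([lɔʒaɣɛ] vs [lɔʒag]).
Compare 'foot', with invariant [ɣ] in [mɛluɣɛ] and [mɛluɣ]: an analysis with underlying /ɣ/ and a rule producing [g] in isolation would wrongly predict alternation here too.
The alternation reflects intervocalic spirantization: voiced stops become fricatives between vowels. /g/ is underlying.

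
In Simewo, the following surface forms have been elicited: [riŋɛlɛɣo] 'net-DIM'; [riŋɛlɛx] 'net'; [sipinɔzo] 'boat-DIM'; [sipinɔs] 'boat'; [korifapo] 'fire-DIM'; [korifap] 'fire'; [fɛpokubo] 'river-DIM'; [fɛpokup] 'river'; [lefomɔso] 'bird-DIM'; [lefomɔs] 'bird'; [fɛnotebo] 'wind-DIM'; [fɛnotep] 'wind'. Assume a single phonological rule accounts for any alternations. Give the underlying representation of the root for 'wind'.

/fɛnoteb/

In [fɛnotebo] and [fɛnotep] the final segment of 'wind' alternates: [b] ~ [p].
But 'fire' keeps [p] in both environments ([korifapo], [korifap]), so there is no rule changing /p/ to [b] before the DIM suffix.
So /b/ is underlying, and a rule of word-final obstruent devoicing — voiced obstruents become voiceless word-finally — gives [p].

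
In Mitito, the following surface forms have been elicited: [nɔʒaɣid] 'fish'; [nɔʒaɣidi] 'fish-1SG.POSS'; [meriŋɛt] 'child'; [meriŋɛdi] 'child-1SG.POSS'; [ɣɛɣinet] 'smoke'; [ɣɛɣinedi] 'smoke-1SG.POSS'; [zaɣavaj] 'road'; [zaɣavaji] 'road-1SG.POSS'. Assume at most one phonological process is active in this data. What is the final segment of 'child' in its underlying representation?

/t/

The stem for 'child' ends in [t] in [meriŋɛt] but [d] in [meriŋɛdi].
If /d/ were underlying and a rule turned it into [t] in isolation, 'fish' would also alternate; but it has [d] in both [nɔʒaɣid] and [nɔʒaɣidi].
The alternation reflects intervocalic voicing: voiceless stops become voiced between vowels. /t/ is underlying.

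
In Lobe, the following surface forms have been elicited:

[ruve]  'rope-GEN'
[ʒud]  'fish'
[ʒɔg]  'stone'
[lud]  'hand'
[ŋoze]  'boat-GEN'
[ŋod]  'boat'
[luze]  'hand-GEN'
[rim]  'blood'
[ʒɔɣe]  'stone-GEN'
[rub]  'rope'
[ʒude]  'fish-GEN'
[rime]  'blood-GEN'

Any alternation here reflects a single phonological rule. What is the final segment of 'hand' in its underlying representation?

/z/

The root 'hand' surfaces as [lud] and [luze], with a stem-final [d] ~ [z] alternation.
Compare 'fish', with invariant [d] in [ʒud] and [ʒude]: an analysis with underlying /d/ and a rule producing [z] before the GEN suffix would wrongly predict alternation here too.
So /z/ is underlying, and a rule of word-final hardening — voiced fricatives become stops word-finally — gives [d].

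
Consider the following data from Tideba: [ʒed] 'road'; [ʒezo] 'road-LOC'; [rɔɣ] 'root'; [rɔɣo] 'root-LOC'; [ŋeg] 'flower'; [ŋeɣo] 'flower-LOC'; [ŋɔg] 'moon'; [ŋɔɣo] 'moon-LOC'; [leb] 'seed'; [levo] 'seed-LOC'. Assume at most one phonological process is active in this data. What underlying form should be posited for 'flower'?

/ŋeg/

'flower' shows [g] ~ [ɣ] at the end of the stem ([ŋeg] vs [ŋeɣo]).
The stem 'root' ([rɔɣ], [rɔɣo]) shows [ɣ] unchanged in both environments, so [ɣ] cannot be basic with [g] derived in isolation.
The alternation reflects intervocalic spirantization: voiced stops become fricatives between vowels. /g/ is underlying.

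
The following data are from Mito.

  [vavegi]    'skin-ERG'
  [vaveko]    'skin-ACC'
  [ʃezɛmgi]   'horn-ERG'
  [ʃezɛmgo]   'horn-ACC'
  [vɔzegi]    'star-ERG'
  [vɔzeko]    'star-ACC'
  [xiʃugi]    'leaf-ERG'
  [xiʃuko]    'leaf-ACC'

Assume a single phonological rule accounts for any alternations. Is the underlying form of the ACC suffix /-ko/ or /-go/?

/-ko/

The ACC suffix surfaces as [-go] and [-ko], depending on the final segment of the stem.
The ERG suffix, which begins with [g], is invariant after every stem; so [g] is not altered by any rule here.
So the underlying form is /-ko/, and voiceless stops become voiced after a nasal.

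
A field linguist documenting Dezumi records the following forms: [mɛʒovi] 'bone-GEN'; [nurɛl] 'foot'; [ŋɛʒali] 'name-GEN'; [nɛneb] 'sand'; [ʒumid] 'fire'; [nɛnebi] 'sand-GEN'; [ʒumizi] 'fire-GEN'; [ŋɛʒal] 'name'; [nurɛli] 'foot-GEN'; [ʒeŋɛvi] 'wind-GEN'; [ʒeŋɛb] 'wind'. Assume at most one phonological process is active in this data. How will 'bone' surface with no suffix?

[mɛʒob]

In [ʒeŋɛvi] and [ʒeŋɛb] the final segment of 'wind' alternates: [v] ~ [b].
But 'sand' keeps [b] in both environments ([nɛnebi], [nɛneb]), so there is no rule changing /b/ to [v] before the GEN suffix.
Therefore /v/ is basic and [b] is derived by word-final hardening (voiced fricatives become stops word-finally).
From [mɛʒovi] the stem 'bone' is /mɛʒov/; word-finally this yields [mɛʒob].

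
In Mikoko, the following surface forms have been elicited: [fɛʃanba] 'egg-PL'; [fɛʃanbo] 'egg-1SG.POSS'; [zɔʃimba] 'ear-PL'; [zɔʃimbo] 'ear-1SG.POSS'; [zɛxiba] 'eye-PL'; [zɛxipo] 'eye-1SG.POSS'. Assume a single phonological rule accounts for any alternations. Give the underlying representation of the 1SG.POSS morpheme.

/-po/

The 1SG.POSS morpheme has two allomorphs, [-bo] and [-po].
The PL suffix, which begins with [b], is invariant after every stem; so [b] is not altered by any rule here.
So the underlying form is /-po/, and voiceless stops become voiced after a nasal.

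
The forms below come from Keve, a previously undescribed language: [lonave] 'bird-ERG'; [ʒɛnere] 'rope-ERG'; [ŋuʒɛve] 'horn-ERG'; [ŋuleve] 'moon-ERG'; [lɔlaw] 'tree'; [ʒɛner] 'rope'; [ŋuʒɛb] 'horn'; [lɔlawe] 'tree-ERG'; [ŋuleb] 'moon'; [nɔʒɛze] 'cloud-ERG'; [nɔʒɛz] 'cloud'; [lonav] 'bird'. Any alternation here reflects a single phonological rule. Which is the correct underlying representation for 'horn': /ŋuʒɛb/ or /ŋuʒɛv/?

In [ŋuʒɛb] and [ŋuʒɛve] the final segment of 'horn' alternates: [b] ~ [v].
But 'bird' keeps [v] in both environments ([lonav], [lonave]), so there is no rule changing /v/ to [b] in isolation.
The underlying segment must be /b/; voiced stops become fricatives between vowels, yielding [v] there.

/ŋuʒɛb/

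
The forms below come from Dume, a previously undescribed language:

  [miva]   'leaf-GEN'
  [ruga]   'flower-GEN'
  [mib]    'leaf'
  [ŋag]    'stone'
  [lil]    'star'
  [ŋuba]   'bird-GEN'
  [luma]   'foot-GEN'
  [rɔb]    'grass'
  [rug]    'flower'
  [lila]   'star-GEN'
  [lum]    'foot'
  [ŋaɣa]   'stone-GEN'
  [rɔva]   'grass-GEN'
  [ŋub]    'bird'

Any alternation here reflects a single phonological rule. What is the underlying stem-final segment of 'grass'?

/v/

The root 'grass' surfaces as [rɔva] and [rɔb], with a stem-final [v] ~ [b] alternation.
If /b/ were underlying and a rule turned it into [v] before the GEN suffix, 'bird' would also alternate; but it has [b] in both [ŋuba] and [ŋub].
So /v/ is underlying, and a rule of word-final hardening — voiced fricatives become stops word-finally — gives [b].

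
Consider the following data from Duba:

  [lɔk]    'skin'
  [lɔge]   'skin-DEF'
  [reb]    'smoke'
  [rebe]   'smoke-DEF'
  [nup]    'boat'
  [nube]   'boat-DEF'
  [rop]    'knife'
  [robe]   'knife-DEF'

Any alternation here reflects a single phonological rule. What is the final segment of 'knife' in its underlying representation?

/p/

The stem for 'knife' ends in [p] in [rop] but [b] in [robe].
The stem 'smoke' ([reb], [rebe]) shows [b] unchanged in both environments, so [b] cannot be basic with [p] derived in isolation.
So /p/ is underlying, and a rule of intervocalic voicing — voiceless stops become voiced between vowels — gives [b].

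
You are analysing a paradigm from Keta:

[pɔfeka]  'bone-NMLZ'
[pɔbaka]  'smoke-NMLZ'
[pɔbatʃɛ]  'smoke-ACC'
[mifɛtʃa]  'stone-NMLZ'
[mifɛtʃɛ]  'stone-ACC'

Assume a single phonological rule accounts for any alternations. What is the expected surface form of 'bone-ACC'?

'smoke' shows [k] ~ [tʃ] at the end of the stem ([pɔbaka] vs [pɔbatʃɛ]).
Compare 'stone', with invariant [tʃ] in [mifɛtʃa] and [mifɛtʃɛ]: an analysis with underlying /tʃ/ and a rule producing [k] before the NMLZ suffix would wrongly predict alternation here too.
The underlying segment must be /k/; /k/ becomes palato-alveolar [tʃ] before a front vowel, yielding [tʃ] there.
The one attested form of 'bone', [pɔfeka], shows underlying /pɔfek/. Applying the same rule before a front vowel gives [pɔfetʃɛ].

[pɔfetʃɛ]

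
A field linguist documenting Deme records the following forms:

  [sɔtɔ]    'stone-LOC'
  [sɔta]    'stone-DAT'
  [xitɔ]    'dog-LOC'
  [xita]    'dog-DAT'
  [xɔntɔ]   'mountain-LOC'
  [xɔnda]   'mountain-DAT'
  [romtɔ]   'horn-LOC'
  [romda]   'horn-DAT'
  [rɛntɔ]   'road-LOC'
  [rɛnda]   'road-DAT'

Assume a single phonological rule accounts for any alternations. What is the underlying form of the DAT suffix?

/-da/

The DAT morpheme has two allomorphs, [-da] and [-ta].
By contrast the LOC suffix keeps its initial [t] throughout — that segment must be underlying.
The DAT suffix is therefore /-da/ underlyingly, with post-vocalic devoicing: voiced stops become voiceless after a vowel.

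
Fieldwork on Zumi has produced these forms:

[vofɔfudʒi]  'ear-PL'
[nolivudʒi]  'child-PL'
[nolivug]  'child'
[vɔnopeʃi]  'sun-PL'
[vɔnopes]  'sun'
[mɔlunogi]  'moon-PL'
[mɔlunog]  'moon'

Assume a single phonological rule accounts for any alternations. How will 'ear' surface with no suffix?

[vofɔfug]

In [nolivudʒi] and [nolivug] the final segment of 'child' alternates: [dʒ] ~ [g].
Compare 'moon', with invariant [g] in [mɔlunogi] and [mɔlunog]: an analysis with underlying /g/ and a rule producing [dʒ] before the PL suffix would wrongly predict alternation here too.
Therefore /dʒ/ is basic and [g] is derived by depalatalization (palato-alveolar /dʒ/ and /ʃ/ become [g] and [s] when no front vowel follows).
The one attested form of 'ear', [vofɔfudʒi], shows underlying /vofɔfudʒ/. Applying the same rule when no front vowel follows gives [vofɔfug].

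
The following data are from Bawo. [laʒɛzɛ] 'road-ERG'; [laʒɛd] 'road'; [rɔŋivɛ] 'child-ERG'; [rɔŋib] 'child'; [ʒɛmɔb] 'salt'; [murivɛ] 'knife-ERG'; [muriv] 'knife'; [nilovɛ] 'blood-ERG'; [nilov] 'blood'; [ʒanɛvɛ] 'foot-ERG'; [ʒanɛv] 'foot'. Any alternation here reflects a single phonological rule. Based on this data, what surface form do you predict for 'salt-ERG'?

[ʒɛmɔvɛ]

The stem for 'child' ends in [v] in [rɔŋivɛ] but [b] in [rɔŋib].
Compare 'blood', with invariant [v] in [nilovɛ] and [nilov]: an analysis with underlying /v/ and a rule producing [b] in isolation would wrongly predict alternation here too.
So /b/ is underlying, and a rule of intervocalic spirantization — voiced stops become fricatives between vowels — gives [v].
From [ʒɛmɔb] the stem 'salt' is /ʒɛmɔb/; between vowels this yields [ʒɛmɔvɛ].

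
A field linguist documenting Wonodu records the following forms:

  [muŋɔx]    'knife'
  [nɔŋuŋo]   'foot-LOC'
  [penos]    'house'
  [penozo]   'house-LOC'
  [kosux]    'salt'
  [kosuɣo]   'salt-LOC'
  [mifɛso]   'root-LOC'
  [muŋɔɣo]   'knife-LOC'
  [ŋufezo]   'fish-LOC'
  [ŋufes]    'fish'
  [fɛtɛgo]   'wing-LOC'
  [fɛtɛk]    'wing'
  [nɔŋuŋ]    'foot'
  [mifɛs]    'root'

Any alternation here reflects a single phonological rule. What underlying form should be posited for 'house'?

/penoz/

The root 'house' surfaces as [penozo] and [penos], with a stem-final [z] ~ [s] alternation.
Compare 'root', with invariant [s] in [mifɛso] and [mifɛs]: an analysis with underlying /s/ and a rule producing [z] before the LOC suffix would wrongly predict alternation here too.
The alternation reflects word-final obstruent devoicing: voiced obstruents become voiceless word-finally. /z/ is underlying.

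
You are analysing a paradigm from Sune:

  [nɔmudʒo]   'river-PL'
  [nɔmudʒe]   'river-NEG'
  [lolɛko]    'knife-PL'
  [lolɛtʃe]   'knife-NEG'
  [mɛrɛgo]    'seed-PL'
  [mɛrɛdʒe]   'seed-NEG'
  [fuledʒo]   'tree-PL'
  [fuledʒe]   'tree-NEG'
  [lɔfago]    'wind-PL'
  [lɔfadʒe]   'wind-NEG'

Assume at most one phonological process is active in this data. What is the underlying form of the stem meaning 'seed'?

The stem for 'seed' ends in [g] in [mɛrɛgo] but [dʒ] in [mɛrɛdʒe].
The stem 'river' ([nɔmudʒo], [nɔmudʒe]) shows [dʒ] unchanged in both environments, so [dʒ] cannot be basic with [g] derived before the PL suffix.
Therefore /g/ is basic and [dʒ] is derived by palatalization before a front vowel (/k/ and /g/ become palato-alveolar [tʃ] and [dʒ] before a front vowel).
Hence 'seed' is /mɛrɛg/ underlyingly.

/mɛrɛg/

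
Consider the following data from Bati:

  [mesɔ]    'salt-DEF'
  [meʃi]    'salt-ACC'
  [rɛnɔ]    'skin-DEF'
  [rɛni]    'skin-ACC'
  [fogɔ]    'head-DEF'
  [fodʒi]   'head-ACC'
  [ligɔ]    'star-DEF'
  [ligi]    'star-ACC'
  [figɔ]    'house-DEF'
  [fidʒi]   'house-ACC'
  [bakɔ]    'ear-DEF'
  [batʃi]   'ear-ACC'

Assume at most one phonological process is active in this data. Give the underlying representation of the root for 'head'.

The stem for 'head' ends in [g] in [fogɔ] but [dʒ] in [fodʒi].
But 'star' keeps [g] in both environments ([ligɔ], [ligi]), so there is no rule changing /g/ to [dʒ] before the ACC suffix.
The underlying segment must be /dʒ/; palato-alveolar /tʃ/, /dʒ/ and /ʃ/ become [k], [g] and [s] when no front vowel follows, yielding [g] there.

/fodʒ/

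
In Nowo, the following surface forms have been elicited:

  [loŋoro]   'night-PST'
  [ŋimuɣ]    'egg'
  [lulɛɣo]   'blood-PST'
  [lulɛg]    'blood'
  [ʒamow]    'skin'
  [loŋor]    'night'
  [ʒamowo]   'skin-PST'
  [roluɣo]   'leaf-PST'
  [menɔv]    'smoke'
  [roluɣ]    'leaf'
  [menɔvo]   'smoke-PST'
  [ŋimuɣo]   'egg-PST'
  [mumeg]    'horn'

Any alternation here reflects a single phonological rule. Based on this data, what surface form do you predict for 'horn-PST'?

[mumeɣo]

The stem for 'blood' ends in [ɣ] in [lulɛɣo] but [g] in [lulɛg].
The stem 'leaf' ([roluɣo], [roluɣ]) shows [ɣ] unchanged in both environments, so [ɣ] cannot be basic with [g] derived in isolation.
The underlying segment must be /g/; voiced stops become fricatives between vowels, yielding [ɣ] there.
The one attested form of 'horn', [mumeg], shows underlying /mumeg/. Applying the same rule between vowels gives [mumeɣo].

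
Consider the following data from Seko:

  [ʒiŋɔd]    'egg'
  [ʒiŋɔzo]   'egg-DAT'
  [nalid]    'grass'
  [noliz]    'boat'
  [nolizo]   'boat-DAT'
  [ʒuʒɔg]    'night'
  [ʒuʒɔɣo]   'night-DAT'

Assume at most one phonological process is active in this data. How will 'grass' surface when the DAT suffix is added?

[nalizo]

'egg' shows [d] ~ [z] at the end of the stem ([ʒiŋɔd] vs [ʒiŋɔzo]).
But 'boat' keeps [z] in both environments ([noliz], [nolizo]), so there is no rule changing /z/ to [d] in isolation.
The underlying segment must be /d/; voiced stops become fricatives between vowels, yielding [z] there.
From [nalid] the stem 'grass' is /nalid/; between vowels this yields [nalizo].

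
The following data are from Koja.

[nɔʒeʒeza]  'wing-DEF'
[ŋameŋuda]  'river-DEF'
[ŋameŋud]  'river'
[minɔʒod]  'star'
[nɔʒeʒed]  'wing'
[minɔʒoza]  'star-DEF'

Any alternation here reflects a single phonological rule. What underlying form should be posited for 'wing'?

/nɔʒeʒez/

The stem for 'wing' ends in [z] in [nɔʒeʒeza] but [d] in [nɔʒeʒed].
If /d/ were underlying and a rule turned it into [z] before the DEF suffix, 'river' would also alternate; but it has [d] in both [ŋameŋuda] and [ŋameŋud].
The underlying segment must be /z/; voiced fricatives become stops word-finally, yielding [d] there.
So 'wing' = /nɔʒeʒez/.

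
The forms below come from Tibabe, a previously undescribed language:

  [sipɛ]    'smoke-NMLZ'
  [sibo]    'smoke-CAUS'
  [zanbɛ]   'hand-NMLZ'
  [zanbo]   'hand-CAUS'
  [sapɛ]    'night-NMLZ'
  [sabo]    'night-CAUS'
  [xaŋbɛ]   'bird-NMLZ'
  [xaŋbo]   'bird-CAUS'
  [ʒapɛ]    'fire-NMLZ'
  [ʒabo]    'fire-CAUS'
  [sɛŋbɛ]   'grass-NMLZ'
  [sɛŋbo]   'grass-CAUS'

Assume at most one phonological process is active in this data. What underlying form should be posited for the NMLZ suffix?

/-pɛ/

The NMLZ morpheme has two allomorphs, [-bɛ] and [-pɛ].
The CAUS suffix, which begins with [b], is invariant after every stem; so [b] is not altered by any rule here.
The NMLZ suffix is therefore /-pɛ/ underlyingly, with post-nasal voicing: voiceless stops become voiced after a nasal.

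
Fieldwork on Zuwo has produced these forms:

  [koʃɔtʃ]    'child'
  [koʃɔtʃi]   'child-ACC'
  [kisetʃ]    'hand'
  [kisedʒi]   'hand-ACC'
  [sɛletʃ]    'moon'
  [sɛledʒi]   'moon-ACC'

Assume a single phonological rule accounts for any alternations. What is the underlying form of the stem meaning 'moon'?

The stem for 'moon' ends in [tʃ] in [sɛletʃ] but [dʒ] in [sɛledʒi].
But 'child' keeps [tʃ] in both environments ([koʃɔtʃ], [koʃɔtʃi]), so there is no rule changing /tʃ/ to [dʒ] before the ACC suffix.
The underlying segment must be /dʒ/; voiced obstruents become voiceless word-finally, yielding [tʃ] there.

/sɛledʒ/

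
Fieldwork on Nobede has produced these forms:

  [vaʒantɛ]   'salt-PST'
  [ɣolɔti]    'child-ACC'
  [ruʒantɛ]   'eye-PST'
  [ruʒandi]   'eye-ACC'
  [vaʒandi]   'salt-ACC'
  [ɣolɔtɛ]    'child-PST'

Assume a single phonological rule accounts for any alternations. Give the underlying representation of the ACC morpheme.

The ACC suffix surfaces as [-di] and [-ti], depending on the final segment of the stem.
By contrast the PST suffix keeps its initial [t] throughout — that segment must be underlying.
So the underlying form is /-di/, and voiced stops become voiceless after a vowel.

/-di/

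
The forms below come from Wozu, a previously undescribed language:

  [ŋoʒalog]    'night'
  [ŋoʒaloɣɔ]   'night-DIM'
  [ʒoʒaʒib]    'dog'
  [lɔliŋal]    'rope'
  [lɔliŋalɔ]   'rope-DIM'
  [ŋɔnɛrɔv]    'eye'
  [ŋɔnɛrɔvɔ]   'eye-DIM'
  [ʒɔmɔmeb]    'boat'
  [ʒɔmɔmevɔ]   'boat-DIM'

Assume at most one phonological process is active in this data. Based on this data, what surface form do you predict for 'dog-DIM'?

The stem for 'boat' ends in [b] in [ʒɔmɔmeb] but [v] in [ʒɔmɔmevɔ].
The stem 'eye' ([ŋɔnɛrɔv], [ŋɔnɛrɔvɔ]) shows [v] unchanged in both environments, so [v] cannot be basic with [b] derived in isolation.
The underlying segment must be /b/; voiced stops become fricatives between vowels, yielding [v] there.
From [ʒoʒaʒib] the stem 'dog' is /ʒoʒaʒib/; between vowels this yields [ʒoʒaʒivɔ].

[ʒoʒaʒivɔ]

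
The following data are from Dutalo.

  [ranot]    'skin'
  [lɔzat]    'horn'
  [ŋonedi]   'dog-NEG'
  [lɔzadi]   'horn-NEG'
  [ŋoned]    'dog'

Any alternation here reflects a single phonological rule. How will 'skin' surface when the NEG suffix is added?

The root 'horn' surfaces as [lɔzat] and [lɔzadi], with a stem-final [t] ~ [d] alternation.
The stem 'dog' ([ŋoned], [ŋonedi]) shows [d] unchanged in both environments, so [d] cannot be basic with [t] derived in isolation.
The alternation reflects intervocalic voicing: voiceless stops become voiced between vowels. /t/ is underlying.
From [ranot] the stem 'skin' is /ranot/; between vowels this yields [ranodi].

[ranodi]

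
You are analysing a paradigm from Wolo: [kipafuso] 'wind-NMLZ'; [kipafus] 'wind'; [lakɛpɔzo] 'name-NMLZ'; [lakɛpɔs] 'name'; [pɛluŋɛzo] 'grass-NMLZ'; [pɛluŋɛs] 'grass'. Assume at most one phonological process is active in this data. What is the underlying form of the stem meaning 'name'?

/lakɛpɔz/

The stem for 'name' ends in [z] in [lakɛpɔzo] but [s] in [lakɛpɔs].
If /s/ were underlying and a rule turned it into [z] before the NMLZ suffix, 'wind' would also alternate; but it has [s] in both [kipafuso] and [kipafus].
The underlying segment must be /z/; voiced obstruents become voiceless word-finally, yielding [s] there.
The underlying form of 'name' is therefore /lakɛpɔz/.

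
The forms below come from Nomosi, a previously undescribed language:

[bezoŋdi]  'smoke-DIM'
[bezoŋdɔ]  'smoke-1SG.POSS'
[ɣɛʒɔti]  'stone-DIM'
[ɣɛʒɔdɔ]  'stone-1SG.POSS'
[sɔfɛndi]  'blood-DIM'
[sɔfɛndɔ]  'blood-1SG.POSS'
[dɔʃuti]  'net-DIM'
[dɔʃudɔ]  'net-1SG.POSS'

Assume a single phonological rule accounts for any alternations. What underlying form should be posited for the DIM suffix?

/-ti/

The DIM suffix surfaces as [-di] and [-ti], depending on the final segment of the stem.
The 1SG.POSS suffix, which begins with [d], is invariant after every stem; so [d] is not altered by any rule here.
The DIM suffix is therefore /-ti/ underlyingly, with post-nasal voicing: voiceless stops become voiced after a nasal.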